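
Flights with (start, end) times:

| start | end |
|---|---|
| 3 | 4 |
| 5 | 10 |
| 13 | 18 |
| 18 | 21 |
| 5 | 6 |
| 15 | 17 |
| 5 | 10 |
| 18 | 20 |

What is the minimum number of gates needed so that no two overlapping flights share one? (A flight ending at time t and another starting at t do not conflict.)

The answer is the maximum number of intervals overlapping at any instant.
Events (time:±→running): 3:+→1 4:-→0 5:+→1 5:+→2 5:+→3 … peak 3.

3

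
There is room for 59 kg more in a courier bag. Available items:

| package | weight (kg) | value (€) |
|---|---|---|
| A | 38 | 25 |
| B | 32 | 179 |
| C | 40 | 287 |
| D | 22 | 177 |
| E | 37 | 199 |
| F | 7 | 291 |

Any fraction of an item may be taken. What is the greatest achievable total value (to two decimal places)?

683.25

Sort by value per unit weight and fill in that order.
Order: F (291/7=41.57) > D (177/22=8.05) > C (287/40=7.17) > B (179/32=5.59) > E (199/37=5.38) > A (25/38=0.66)
Fill: take F (7 @ 291) → take D (22 @ 177) → take 30/40 of C → 215.25; 59/59 used.
Total value = 683.25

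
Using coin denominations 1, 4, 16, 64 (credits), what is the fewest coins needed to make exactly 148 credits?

Greedy: take as many of the largest coin as possible, then repeat with the remainder.
148 = 2×64 + 1×16 + 1×4
Total coins = 2 + 1 + 1 = 4

4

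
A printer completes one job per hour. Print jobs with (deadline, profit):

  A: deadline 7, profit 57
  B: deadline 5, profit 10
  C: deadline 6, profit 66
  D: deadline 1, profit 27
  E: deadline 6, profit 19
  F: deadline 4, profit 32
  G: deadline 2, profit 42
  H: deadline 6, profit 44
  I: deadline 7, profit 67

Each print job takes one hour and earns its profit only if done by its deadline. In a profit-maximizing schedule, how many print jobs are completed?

Sort by profit descending; place each in the latest free slot ≤ its deadline.
Profit order: I=67 C=66 A=57 H=44 G=42 F=32 D=27 E=19 B=10
Assign: I→slot 7, C→slot 6, A→slot 5, H→slot 4, G→slot 2, F→slot 3, D→slot 1, E skipped, B skipped.
Slots: [1:D] [2:G] [3:F] [4:H] [5:A] [6:C] [7:I]
7 of 9 scheduled.

7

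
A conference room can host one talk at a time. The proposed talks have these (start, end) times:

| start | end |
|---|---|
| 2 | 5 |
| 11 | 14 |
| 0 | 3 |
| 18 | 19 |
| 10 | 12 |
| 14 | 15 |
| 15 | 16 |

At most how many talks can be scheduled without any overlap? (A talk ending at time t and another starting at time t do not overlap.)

Order by finish time; keep every interval that doesn't clash with the previous kept one.
By end time: (0,3), (2,5), (10,12), (11,14), (14,15), (15,16), (18,19).
Pick (0,3); next start ≥ 3 → (10,12); next start ≥ 12 → (14,15); next start ≥ 15 → (15,16); next start ≥ 16 → (18,19).
Selected 5 talks.

5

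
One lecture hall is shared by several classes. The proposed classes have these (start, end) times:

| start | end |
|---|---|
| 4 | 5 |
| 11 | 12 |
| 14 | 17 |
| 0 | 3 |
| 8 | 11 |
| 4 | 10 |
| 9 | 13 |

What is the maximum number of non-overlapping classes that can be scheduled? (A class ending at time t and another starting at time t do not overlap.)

5

Sort by end time and greedily take each interval whose start is ≥ the last chosen end.
By end time: (0,3), (4,5), (4,10), (8,11), (11,12), (9,13), (14,17).
Pick (0,3); next start ≥ 3 → (4,5); next start ≥ 5 → (8,11); next start ≥ 11 → (11,12); next start ≥ 12 → (14,17).
Selected 5 classes.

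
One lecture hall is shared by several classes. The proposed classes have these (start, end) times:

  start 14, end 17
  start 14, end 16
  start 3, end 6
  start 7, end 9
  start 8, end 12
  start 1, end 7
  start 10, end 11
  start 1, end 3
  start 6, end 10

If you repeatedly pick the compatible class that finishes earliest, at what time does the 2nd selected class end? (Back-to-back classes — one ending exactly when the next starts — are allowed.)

Sorted by end: (1,3)  (3,6)  (1,7)  (7,9)  (6,10)  (10,11)  (8,12)  (14,16)  (14,17)
take (1,3); take (3,6); skip (1,7); take (7,9); skip (6,10); take (10,11); take (14,16).
Selected: (1,3) (3,6) (7,9) (10,11) (14,16)

6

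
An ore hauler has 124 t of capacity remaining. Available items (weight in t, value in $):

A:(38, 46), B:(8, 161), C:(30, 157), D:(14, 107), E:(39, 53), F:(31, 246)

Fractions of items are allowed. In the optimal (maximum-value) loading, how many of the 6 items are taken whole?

5

Greedy by value/weight ratio, highest first.
Order: B (161/8=20.12) > F (246/31=7.94) > D (107/14=7.64) > C (157/30=5.23) > E (53/39=1.36) > A (46/38=1.21)
Fill: take B (8 @ 161) → take F (31 @ 246) → take D (14 @ 107) → take C (30 @ 157) → take E (39 @ 53) → take 2/38 of A → 2.42; 124/124 used.
5 item(s) taken whole; one partial (take 2/38 of A).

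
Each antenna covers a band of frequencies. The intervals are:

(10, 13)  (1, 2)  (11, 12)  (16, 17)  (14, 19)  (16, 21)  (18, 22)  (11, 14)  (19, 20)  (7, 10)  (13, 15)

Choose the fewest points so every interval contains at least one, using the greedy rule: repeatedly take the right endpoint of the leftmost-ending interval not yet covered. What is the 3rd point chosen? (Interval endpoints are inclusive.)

12

Sort by right endpoint; whenever an interval is uncovered, place a point at its right end.
Sorted: [1,2] [7,10] [11,12] [10,13] [11,14] [13,15] [16,17] [14,19] [19,20] [16,21] [18,22]
{[1,2]} hit by 2; {[7,10]} hit by 10; {[11,12],[10,13],[11,14]} hit by 12; {[13,15]} hit by 15; {[16,17],[14,19]} hit by 17; {[19,20],[16,21],[18,22]} hit by 20.
Points: 2, 10, 12, 15, 17, 20 (6 total).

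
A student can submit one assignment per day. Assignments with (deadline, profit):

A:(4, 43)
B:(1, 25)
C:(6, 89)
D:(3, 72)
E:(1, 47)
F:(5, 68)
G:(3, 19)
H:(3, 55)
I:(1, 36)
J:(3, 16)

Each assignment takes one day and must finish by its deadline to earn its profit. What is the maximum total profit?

374

Take jobs in profit order; each goes to the latest open slot no later than its deadline.
By profit: C(d6,89), D(d3,72), F(d5,68), H(d3,55), E(d1,47), A(d4,43), I(d1,36), B(d1,25), G(d3,19), J(d3,16)
C→slot 6; D→slot 3; F→slot 5; H→slot 2; E→slot 1; A→slot 4; I skipped; B skipped; G skipped; J skipped.
Profit = 47 + 55 + 72 + 43 + 68 + 89 = 374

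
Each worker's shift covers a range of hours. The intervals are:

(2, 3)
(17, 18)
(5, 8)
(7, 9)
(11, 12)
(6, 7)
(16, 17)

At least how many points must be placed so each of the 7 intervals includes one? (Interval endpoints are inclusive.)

Sort by right endpoint; whenever an interval is uncovered, place a point at its right end.
By right end: [2,3]  [6,7]  [5,8]  [7,9]  [11,12]  [16,17]  [17,18]
[2,3] uncovered → point at 3; [6,7] uncovered → point at 7; [11,12] uncovered → point at 12; [16,17] uncovered → point at 17.
Points: 3, 7, 12, 17 (4 total).

4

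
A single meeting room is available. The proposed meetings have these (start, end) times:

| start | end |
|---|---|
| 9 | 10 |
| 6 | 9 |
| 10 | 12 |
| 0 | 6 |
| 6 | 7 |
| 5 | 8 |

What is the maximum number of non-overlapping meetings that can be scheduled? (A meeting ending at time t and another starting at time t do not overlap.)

4

Order by finish time; keep every interval that doesn't clash with the previous kept one.
By end time: (0,6), (6,7), (5,8), (6,9), (9,10), (10,12).
Pick (0,6); next start ≥ 6 → (6,7); next start ≥ 7 → (9,10); next start ≥ 10 → (10,12).
Selected 4 meetings.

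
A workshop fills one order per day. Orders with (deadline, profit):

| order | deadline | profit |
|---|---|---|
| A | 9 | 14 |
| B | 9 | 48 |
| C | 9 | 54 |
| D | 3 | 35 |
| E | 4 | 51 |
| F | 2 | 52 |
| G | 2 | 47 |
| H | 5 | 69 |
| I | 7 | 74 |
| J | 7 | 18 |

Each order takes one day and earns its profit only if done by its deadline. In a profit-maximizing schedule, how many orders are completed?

By profit: I(d7,74), H(d5,69), C(d9,54), F(d2,52), E(d4,51), B(d9,48), G(d2,47), D(d3,35), J(d7,18), A(d9,14)
I→slot 7; H→slot 5; C→slot 9; F→slot 2; E→slot 4; B→slot 8; G→slot 1; D→slot 3; J→slot 6; A skipped.
9 of 10 scheduled.

9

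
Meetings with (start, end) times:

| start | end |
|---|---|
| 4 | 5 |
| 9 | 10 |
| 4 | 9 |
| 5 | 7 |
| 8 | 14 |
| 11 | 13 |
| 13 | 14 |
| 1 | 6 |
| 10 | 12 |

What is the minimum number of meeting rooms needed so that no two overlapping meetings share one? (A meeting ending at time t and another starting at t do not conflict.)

3

Events (time:±→running): 1:+→1 4:+→2 4:+→3 … peak 3.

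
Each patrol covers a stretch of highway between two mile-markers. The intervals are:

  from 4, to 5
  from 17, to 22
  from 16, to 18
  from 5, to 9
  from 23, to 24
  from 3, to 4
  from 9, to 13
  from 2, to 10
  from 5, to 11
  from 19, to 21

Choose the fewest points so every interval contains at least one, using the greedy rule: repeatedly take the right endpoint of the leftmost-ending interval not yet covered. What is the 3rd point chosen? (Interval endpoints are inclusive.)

By right end: [3,4]  [4,5]  [5,9]  [2,10]  [5,11]  [9,13]  [16,18]  [19,21]  [17,22]  [23,24]
[3,4] uncovered → point at 4; [5,9] uncovered → point at 9; [16,18] uncovered → point at 18; [19,21] uncovered → point at 21; [23,24] uncovered → point at 24.
Points: 4, 9, 18, 21, 24 (5 total).

18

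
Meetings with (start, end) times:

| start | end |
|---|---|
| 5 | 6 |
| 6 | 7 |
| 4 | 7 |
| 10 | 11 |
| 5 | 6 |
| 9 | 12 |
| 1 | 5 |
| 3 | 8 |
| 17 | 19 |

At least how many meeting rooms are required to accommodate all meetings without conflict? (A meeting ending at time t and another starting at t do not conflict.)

Events (time:±→running): 1:+→1 3:+→2 4:+→3 5:-→2 5:+→3 5:+→4 … peak 4.

4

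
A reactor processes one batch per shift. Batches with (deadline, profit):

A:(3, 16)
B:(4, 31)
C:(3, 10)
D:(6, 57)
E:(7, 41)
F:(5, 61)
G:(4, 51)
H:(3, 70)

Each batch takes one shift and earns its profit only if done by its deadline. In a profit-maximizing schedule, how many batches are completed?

7

Sort by profit descending; place each in the latest free slot ≤ its deadline.
Profit order: H=70 F=61 D=57 G=51 E=41 B=31 A=16 C=10
Assign: H→slot 3, F→slot 5, D→slot 6, G→slot 4, E→slot 7, B→slot 2, A→slot 1, C skipped.
Slots: [1:A] [2:B] [3:H] [4:G] [5:F] [6:D] [7:E]
7 of 8 scheduled.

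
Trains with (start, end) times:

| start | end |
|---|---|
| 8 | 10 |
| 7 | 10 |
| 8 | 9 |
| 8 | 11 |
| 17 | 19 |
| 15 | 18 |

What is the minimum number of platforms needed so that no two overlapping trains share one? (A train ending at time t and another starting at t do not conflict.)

4

Count concurrent intervals with a sweep; the peak is the room count.
Events (time:±→running): 7:+→1 8:+→2 8:+→3 8:+→4 … peak 4.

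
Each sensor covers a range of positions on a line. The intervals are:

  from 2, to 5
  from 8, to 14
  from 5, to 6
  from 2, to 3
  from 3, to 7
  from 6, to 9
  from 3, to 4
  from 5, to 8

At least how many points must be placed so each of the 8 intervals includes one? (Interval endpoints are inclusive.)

3

Sorted: [2,3] [3,4] [2,5] [5,6] [3,7] [5,8] [6,9] [8,14]
{[2,3],[3,4],[2,5]} hit by 3; {[5,6],[3,7],[5,8],[6,9]} hit by 6; {[8,14]} hit by 14.
Points: 3, 6, 14 (3 total).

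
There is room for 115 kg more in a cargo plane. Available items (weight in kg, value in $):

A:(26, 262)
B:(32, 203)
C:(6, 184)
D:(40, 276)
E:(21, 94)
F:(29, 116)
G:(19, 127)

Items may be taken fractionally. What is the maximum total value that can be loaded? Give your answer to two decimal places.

Greedy by value/weight ratio, highest first.
Order: C (184/6=30.67) > A (262/26=10.08) > D (276/40=6.90) > G (127/19=6.68) > B (203/32=6.34) > E (94/21=4.48) > F (116/29=4.00)
Fill: take C (6 @ 184) → take A (26 @ 262) → take D (40 @ 276) → take G (19 @ 127) → take 24/32 of B → 152.25; 115/115 used.
Total value = 1001.25

1001.25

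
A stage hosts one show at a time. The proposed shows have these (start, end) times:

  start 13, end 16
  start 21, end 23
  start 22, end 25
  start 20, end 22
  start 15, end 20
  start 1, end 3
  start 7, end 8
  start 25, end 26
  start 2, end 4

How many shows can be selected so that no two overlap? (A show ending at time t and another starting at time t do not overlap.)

Sorted by end: (1,3)  (2,4)  (7,8)  (13,16)  (15,20)  (20,22)  (21,23)  (22,25)  (25,26)
take (1,3); take (7,8); take (13,16); skip (15,20); take (20,22); skip (21,23); take (22,25); take (25,26).
Selected 6 shows.

6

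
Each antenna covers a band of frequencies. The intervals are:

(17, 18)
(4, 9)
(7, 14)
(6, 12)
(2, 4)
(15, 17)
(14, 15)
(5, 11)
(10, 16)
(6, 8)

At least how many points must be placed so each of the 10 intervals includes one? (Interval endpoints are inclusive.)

Process intervals by earliest right end; each time one isn't hit yet, stab at its right endpoint.
Sorted: [2,4] [6,8] [4,9] [5,11] [6,12] [7,14] [14,15] [10,16] [15,17] [17,18]
{[2,4]} hit by 4; {[6,8],[4,9],[5,11],[6,12],[7,14]} hit by 8; {[14,15],[10,16],[15,17]} hit by 15; {[17,18]} hit by 18.
Points: 4, 8, 15, 18 (4 total).

4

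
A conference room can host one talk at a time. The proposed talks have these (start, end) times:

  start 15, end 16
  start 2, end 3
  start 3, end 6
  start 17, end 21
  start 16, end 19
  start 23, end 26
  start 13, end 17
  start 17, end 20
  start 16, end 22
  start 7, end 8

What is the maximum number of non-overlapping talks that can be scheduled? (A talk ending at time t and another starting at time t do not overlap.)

Order by finish time; keep every interval that doesn't clash with the previous kept one.
By end time: (2,3), (3,6), (7,8), (15,16), (13,17), (16,19), (17,20), (17,21), (16,22), (23,26).
Pick (2,3); next start ≥ 3 → (3,6); next start ≥ 6 → (7,8); next start ≥ 8 → (15,16); next start ≥ 16 → (16,19); next start ≥ 19 → (23,26).
Selected 6 talks.

6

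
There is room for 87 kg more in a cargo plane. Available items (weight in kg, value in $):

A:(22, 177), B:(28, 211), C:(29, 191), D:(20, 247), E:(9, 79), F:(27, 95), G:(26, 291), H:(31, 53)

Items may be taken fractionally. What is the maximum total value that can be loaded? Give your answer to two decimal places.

Order: D (247/20=12.35) > G (291/26=11.19) > E (79/9=8.78) > A (177/22=8.05) > B (211/28=7.54) > C (191/29=6.59) > F (95/27=3.52) > H (53/31=1.71)
Fill: take D (20 @ 247) → take G (26 @ 291) → take E (9 @ 79) → take A (22 @ 177) → take 10/28 of B → 75.36; 87/87 used.
Total value = 869.36

869.36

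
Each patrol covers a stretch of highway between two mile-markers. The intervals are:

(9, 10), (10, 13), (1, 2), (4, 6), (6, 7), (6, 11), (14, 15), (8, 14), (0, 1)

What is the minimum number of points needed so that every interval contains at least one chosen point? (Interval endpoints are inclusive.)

4

Sort by right endpoint; whenever an interval is uncovered, place a point at its right end.
Sorted: [0,1] [1,2] [4,6] [6,7] [9,10] [6,11] [10,13] [8,14] [14,15]
{[0,1],[1,2]} hit by 1; {[4,6],[6,7]} hit by 6; {[9,10],[6,11],[10,13],[8,14]} hit by 10; {[14,15]} hit by 15.
Points: 1, 6, 10, 15 (4 total).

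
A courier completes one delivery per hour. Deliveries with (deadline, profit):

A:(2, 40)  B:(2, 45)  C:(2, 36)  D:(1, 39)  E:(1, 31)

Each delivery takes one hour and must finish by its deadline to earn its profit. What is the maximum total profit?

By profit: B(d2,45), A(d2,40), D(d1,39), C(d2,36), E(d1,31)
B→slot 2; A→slot 1; D skipped; C skipped; E skipped.
Profit = 40 + 45 = 85

85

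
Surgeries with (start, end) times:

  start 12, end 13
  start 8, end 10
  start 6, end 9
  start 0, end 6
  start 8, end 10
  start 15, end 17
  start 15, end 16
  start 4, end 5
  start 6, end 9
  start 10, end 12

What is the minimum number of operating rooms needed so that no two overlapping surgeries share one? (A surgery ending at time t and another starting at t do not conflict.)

The answer is the maximum number of intervals overlapping at any instant.
Events (time:±→running): 0:+→1 4:+→2 5:-→1 6:-→0 6:+→1 6:+→2 8:+→3 8:+→4 … peak 4.

4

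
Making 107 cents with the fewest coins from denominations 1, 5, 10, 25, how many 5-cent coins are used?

Greedy: take as many of the largest coin as possible, then repeat with the remainder.
107 − 4×25→7 − 1×5→2 − 2×1→0
Count of 5: 1

1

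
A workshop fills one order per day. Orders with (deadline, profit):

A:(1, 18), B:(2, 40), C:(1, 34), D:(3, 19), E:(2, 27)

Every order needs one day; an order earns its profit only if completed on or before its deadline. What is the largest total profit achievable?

93

Sort by profit descending; place each in the latest free slot ≤ its deadline.
By profit: B(d2,40), C(d1,34), E(d2,27), D(d3,19), A(d1,18)
B→slot 2; C→slot 1; E skipped; D→slot 3; A skipped.
Profit = 34 + 40 + 19 = 93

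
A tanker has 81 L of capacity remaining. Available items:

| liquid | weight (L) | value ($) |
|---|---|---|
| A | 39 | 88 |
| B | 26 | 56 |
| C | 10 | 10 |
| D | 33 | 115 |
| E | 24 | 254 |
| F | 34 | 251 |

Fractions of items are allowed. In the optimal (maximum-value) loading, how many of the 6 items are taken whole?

2

Greedy by value/weight ratio, highest first.
Ratios (sorted): E 10.58, F 7.38, D 3.48, A 2.26, B 2.15, C 1.00
take E (24 @ 254); take F (34 @ 251); take 23/33 of D → 80.15. Capacity used 81/81.
2 item(s) taken whole; one partial (take 23/33 of D).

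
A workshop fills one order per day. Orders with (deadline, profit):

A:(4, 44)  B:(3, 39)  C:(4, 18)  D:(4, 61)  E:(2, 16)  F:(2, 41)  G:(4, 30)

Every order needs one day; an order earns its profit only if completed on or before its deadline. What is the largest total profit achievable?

By profit: D(d4,61), A(d4,44), F(d2,41), B(d3,39), G(d4,30), C(d4,18), E(d2,16)
D→slot 4; A→slot 3; F→slot 2; B→slot 1; G skipped; C skipped; E skipped.
Profit = 39 + 41 + 44 + 61 = 185

185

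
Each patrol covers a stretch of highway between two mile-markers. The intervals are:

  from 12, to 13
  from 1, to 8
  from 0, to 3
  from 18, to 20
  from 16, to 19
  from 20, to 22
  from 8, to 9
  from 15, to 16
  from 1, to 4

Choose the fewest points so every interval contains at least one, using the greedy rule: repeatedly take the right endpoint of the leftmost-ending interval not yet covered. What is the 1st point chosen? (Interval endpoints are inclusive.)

Process intervals by earliest right end; each time one isn't hit yet, stab at its right endpoint.
By right end: [0,3]  [1,4]  [1,8]  [8,9]  [12,13]  [15,16]  [16,19]  [18,20]  [20,22]
[0,3] uncovered → point at 3; [8,9] uncovered → point at 9; [12,13] uncovered → point at 13; [15,16] uncovered → point at 16; [18,20] uncovered → point at 20.
Points: 3, 9, 13, 16, 20 (5 total).

3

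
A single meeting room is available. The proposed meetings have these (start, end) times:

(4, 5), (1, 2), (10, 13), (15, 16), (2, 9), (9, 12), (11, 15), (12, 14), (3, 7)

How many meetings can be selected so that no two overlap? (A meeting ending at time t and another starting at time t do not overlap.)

5

Greedy by earliest finish: after sorting by end time, pick each interval compatible with the last pick.
Sorted by end: (1,2)  (4,5)  (3,7)  (2,9)  (9,12)  (10,13)  (12,14)  (11,15)  (15,16)
take (1,2); take (4,5); take (9,12); take (12,14); take (15,16).
Selected 5 meetings.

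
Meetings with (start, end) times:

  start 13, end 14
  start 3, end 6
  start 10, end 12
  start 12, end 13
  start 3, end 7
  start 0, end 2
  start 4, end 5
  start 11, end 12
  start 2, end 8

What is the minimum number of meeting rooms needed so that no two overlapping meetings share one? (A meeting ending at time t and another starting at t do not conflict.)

4

The answer is the maximum number of intervals overlapping at any instant.
Events (time:±→running): 0:+→1 2:-→0 2:+→1 3:+→2 3:+→3 4:+→4 … peak 4.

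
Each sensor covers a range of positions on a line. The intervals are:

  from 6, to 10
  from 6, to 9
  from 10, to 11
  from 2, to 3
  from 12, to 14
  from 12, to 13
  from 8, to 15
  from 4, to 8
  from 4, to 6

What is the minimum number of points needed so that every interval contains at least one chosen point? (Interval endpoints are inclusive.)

4

Sorted: [2,3] [4,6] [4,8] [6,9] [6,10] [10,11] [12,13] [12,14] [8,15]
{[2,3]} hit by 3; {[4,6],[4,8],[6,9],[6,10]} hit by 6; {[10,11]} hit by 11; {[12,13],[12,14],[8,15]} hit by 13.
Points: 3, 6, 11, 13 (4 total).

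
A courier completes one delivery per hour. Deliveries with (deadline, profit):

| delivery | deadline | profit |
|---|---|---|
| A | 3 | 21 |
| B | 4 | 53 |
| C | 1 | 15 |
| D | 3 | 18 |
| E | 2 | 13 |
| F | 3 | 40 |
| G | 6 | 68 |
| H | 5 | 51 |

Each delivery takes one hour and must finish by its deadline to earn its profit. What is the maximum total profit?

251

Sort by profit descending; place each in the latest free slot ≤ its deadline.
Profit order: G=68 B=53 H=51 F=40 A=21 D=18 C=15 E=13
Assign: G→slot 6, B→slot 4, H→slot 5, F→slot 3, A→slot 2, D→slot 1, C skipped, E skipped.
Slots: [1:D] [2:A] [3:F] [4:B] [5:H] [6:G]
Profit = 18 + 21 + 40 + 53 + 51 + 68 = 251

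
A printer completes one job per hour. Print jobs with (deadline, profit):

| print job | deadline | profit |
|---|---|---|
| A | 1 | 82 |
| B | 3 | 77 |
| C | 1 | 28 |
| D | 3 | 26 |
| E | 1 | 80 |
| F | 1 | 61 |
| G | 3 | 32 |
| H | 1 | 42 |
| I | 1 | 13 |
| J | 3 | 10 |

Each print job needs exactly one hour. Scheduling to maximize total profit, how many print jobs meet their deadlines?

3

Sort by profit descending; place each in the latest free slot ≤ its deadline.
By profit: A(d1,82), E(d1,80), B(d3,77), F(d1,61), H(d1,42), G(d3,32), C(d1,28), D(d3,26), I(d1,13), J(d3,10)
A→slot 1; E skipped; B→slot 3; F skipped; H skipped; G→slot 2; C skipped; D skipped; I skipped; J skipped.
3 of 10 scheduled.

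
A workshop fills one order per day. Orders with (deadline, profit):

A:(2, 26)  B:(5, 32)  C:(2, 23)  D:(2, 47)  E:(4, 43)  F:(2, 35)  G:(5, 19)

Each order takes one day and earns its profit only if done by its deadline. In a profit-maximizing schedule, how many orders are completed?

Sort by profit descending; place each in the latest free slot ≤ its deadline.
Profit order: D=47 E=43 F=35 B=32 A=26 C=23 G=19
Assign: D→slot 2, E→slot 4, F→slot 1, B→slot 5, A skipped, C skipped, G→slot 3.
Slots: [1:F] [2:D] [3:G] [4:E] [5:B]
5 of 7 scheduled.

5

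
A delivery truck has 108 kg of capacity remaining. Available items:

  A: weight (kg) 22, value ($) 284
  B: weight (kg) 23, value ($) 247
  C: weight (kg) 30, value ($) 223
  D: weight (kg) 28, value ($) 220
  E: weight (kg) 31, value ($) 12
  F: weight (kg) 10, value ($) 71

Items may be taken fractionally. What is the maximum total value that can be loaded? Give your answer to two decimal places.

1009.50

Ratios (sorted): A 12.91, B 10.74, D 7.86, C 7.43, F 7.10, E 0.39
take A (22 @ 284); take B (23 @ 247); take D (28 @ 220); take C (30 @ 223); take 5/10 of F → 35.50. Capacity used 108/108.
Total value = 1009.50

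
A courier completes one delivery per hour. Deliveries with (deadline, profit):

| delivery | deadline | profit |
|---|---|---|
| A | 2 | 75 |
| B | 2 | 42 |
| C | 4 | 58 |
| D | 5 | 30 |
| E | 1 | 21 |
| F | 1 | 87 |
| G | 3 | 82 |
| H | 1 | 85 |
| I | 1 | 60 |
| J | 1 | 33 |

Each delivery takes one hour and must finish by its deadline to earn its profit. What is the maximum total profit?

332

By profit: F(d1,87), H(d1,85), G(d3,82), A(d2,75), I(d1,60), C(d4,58), B(d2,42), J(d1,33), D(d5,30), E(d1,21)
F→slot 1; H skipped; G→slot 3; A→slot 2; I skipped; C→slot 4; B skipped; J skipped; D→slot 5; E skipped.
Profit = 87 + 75 + 82 + 58 + 30 = 332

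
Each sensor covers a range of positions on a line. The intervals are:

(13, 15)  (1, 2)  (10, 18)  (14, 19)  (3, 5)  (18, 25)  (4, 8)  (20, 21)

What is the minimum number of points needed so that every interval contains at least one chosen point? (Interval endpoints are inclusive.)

Sort by right endpoint; whenever an interval is uncovered, place a point at its right end.
Sorted: [1,2] [3,5] [4,8] [13,15] [10,18] [14,19] [20,21] [18,25]
{[1,2]} hit by 2; {[3,5],[4,8]} hit by 5; {[13,15],[10,18],[14,19]} hit by 15; {[20,21],[18,25]} hit by 21.
Points: 2, 5, 15, 21 (4 total).

4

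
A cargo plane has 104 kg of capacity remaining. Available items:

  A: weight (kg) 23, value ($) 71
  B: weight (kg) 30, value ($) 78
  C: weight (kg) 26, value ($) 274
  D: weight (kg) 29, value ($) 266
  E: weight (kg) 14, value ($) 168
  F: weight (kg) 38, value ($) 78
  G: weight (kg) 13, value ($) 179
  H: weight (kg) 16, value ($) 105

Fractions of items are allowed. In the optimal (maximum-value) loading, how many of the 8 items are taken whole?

Sort by value per unit weight and fill in that order.
Ratios (sorted): G 13.77, E 12.00, C 10.54, D 9.17, H 6.56, A 3.09, B 2.60, F 2.05
take G (13 @ 179); take E (14 @ 168); take C (26 @ 274); take D (29 @ 266); take H (16 @ 105); take 6/23 of A → 18.52. Capacity used 104/104.
5 item(s) taken whole; one partial (take 6/23 of A).

5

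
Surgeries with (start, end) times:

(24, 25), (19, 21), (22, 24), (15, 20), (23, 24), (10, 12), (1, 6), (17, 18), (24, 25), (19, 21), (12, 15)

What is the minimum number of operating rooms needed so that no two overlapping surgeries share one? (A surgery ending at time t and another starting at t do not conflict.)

3

Events (time:±→running): 1:+→1 6:-→0 10:+→1 12:-→0 12:+→1 15:-→0 15:+→1 17:+→2 18:-→1 19:+→2 19:+→3 … peak 3.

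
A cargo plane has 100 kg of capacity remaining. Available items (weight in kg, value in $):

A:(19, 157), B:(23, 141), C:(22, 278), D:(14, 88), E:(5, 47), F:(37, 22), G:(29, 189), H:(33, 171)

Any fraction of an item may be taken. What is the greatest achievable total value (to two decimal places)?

826.43

Greedy by value/weight ratio, highest first.
Order: C (278/22=12.64) > E (47/5=9.40) > A (157/19=8.26) > G (189/29=6.52) > D (88/14=6.29) > B (141/23=6.13) > H (171/33=5.18) > F (22/37=0.59)
Fill: take C (22 @ 278) → take E (5 @ 47) → take A (19 @ 157) → take G (29 @ 189) → take D (14 @ 88) → take 11/23 of B → 67.43; 100/100 used.
Total value = 826.43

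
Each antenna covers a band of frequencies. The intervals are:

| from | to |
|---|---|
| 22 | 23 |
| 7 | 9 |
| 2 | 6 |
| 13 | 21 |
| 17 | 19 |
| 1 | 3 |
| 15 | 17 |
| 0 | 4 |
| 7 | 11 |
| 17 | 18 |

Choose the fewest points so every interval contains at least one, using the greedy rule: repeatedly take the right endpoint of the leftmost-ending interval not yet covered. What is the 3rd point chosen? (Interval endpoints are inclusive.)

By right end: [1,3]  [0,4]  [2,6]  [7,9]  [7,11]  [15,17]  [17,18]  [17,19]  [13,21]  [22,23]
[1,3] uncovered → point at 3; [7,9] uncovered → point at 9; [15,17] uncovered → point at 17; [22,23] uncovered → point at 23.
Points: 3, 9, 17, 23 (4 total).

17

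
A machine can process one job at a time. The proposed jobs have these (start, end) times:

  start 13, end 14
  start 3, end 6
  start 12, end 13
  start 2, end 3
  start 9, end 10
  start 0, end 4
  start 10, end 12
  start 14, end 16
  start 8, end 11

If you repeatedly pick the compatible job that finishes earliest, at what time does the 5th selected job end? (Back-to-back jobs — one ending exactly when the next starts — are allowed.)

Sorted by end: (2,3)  (0,4)  (3,6)  (9,10)  (8,11)  (10,12)  (12,13)  (13,14)  (14,16)
take (2,3); take (3,6); take (9,10); take (10,12); take (12,13); take (13,14); take (14,16).
Selected: (2,3) (3,6) (9,10) (10,12) (12,13) (13,14) (14,16)

13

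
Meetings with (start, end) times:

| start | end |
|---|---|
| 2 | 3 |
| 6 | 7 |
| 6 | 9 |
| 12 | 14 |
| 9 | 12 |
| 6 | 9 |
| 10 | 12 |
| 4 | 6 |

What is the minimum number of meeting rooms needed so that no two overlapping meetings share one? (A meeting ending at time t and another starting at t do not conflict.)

3

Count concurrent intervals with a sweep; the peak is the room count.
starts: [2, 4, 6, 6, 6, 9, 10, 12]
ends:   [3, 6, 7, 9, 9, 12, 12, 14]
s2→1 e3→0 s4→1 e6→0 s6→1 s6→2 s6→3  — peak 3.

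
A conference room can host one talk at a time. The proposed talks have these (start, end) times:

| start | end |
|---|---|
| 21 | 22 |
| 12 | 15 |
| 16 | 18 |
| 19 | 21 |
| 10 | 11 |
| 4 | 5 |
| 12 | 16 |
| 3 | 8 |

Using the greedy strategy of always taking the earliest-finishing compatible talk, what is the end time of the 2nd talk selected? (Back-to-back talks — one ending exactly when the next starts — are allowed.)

Order by finish time; keep every interval that doesn't clash with the previous kept one.
By end time: (4,5), (3,8), (10,11), (12,15), (12,16), (16,18), (19,21), (21,22).
Pick (4,5); next start ≥ 5 → (10,11); next start ≥ 11 → (12,15); next start ≥ 15 → (16,18); next start ≥ 18 → (19,21); next start ≥ 21 → (21,22).
Selected: (4,5) (10,11) (12,15) (16,18) (19,21) (21,22)

11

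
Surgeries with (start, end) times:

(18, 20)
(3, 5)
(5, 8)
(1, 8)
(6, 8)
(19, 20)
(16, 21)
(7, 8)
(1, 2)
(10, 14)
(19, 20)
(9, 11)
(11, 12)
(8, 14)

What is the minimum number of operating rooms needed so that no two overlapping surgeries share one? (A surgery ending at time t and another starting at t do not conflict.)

starts: [1, 1, 3, 5, 6, 7, 8, 9, 10, 11, 16, 18, 19, 19]
ends:   [2, 5, 8, 8, 8, 8, 11, 12, 14, 14, 20, 20, 20, 21]
s1→1 s1→2 e2→1 s3→2 e5→1 s5→2 s6→3 s7→4  — peak 4.

4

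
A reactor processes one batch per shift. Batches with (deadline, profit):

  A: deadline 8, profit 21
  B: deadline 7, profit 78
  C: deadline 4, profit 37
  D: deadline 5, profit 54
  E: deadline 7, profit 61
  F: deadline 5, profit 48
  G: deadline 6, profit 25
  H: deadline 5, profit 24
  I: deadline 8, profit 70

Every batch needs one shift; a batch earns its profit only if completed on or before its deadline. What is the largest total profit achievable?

By profit: B(d7,78), I(d8,70), E(d7,61), D(d5,54), F(d5,48), C(d4,37), G(d6,25), H(d5,24), A(d8,21)
B→slot 7; I→slot 8; E→slot 6; D→slot 5; F→slot 4; C→slot 3; G→slot 2; H→slot 1; A skipped.
Profit = 24 + 25 + 37 + 48 + 54 + 61 + 78 + 70 = 397

397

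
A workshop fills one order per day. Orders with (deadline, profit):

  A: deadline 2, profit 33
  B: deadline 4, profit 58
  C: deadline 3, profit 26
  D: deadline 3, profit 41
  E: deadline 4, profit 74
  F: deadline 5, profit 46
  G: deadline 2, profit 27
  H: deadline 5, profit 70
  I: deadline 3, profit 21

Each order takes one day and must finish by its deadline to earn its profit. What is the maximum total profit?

289

Profit order: E=74 H=70 B=58 F=46 D=41 A=33 G=27 C=26 I=21
Assign: E→slot 4, H→slot 5, B→slot 3, F→slot 2, D→slot 1, A skipped, G skipped, C skipped, I skipped.
Slots: [1:D] [2:F] [3:B] [4:E] [5:H]
Profit = 41 + 46 + 58 + 74 + 70 = 289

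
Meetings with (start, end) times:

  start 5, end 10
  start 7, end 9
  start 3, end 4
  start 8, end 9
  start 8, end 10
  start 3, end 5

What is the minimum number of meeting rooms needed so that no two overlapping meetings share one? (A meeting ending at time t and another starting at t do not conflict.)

4

The answer is the maximum number of intervals overlapping at any instant.
Events (time:±→running): 3:+→1 3:+→2 4:-→1 5:-→0 5:+→1 7:+→2 8:+→3 8:+→4 … peak 4.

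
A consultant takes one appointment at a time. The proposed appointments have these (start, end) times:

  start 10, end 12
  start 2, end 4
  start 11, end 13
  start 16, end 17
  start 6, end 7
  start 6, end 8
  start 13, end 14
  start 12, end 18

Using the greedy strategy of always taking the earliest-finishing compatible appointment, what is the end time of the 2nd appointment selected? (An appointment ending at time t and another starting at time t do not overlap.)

7

Sort by end time and greedily take each interval whose start is ≥ the last chosen end.
By end time: (2,4), (6,7), (6,8), (10,12), (11,13), (13,14), (16,17), (12,18).
Pick (2,4); next start ≥ 4 → (6,7); next start ≥ 7 → (10,12); next start ≥ 12 → (13,14); next start ≥ 14 → (16,17).
Selected: (2,4) (6,7) (10,12) (13,14) (16,17)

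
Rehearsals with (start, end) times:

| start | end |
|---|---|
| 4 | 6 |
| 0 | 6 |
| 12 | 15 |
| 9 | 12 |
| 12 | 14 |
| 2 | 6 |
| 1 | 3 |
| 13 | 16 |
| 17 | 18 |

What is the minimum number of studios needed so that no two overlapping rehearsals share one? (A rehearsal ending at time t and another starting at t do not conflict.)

The answer is the maximum number of intervals overlapping at any instant.
starts: [0, 1, 2, 4, 9, 12, 12, 13, 17]
ends:   [3, 6, 6, 6, 12, 14, 15, 16, 18]
s0→1 s1→2 s2→3  — peak 3.

3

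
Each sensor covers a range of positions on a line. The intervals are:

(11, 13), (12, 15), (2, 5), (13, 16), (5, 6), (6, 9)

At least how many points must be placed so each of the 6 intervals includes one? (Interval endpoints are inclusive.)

Process intervals by earliest right end; each time one isn't hit yet, stab at its right endpoint.
Sorted: [2,5] [5,6] [6,9] [11,13] [12,15] [13,16]
{[2,5],[5,6]} hit by 5; {[6,9]} hit by 9; {[11,13],[12,15],[13,16]} hit by 13.
Points: 5, 9, 13 (3 total).

3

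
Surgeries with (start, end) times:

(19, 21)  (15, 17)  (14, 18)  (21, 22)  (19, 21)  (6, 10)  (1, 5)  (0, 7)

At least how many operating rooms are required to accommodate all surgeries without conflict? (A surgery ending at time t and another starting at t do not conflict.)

2

Events (time:±→running): 0:+→1 1:+→2 … peak 2.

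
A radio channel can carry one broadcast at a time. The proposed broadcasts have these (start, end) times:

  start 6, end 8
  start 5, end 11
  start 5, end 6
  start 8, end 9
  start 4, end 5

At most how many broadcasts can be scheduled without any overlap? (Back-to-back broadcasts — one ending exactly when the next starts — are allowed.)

4

Greedy by earliest finish: after sorting by end time, pick each interval compatible with the last pick.
Sorted by end: (4,5)  (5,6)  (6,8)  (8,9)  (5,11)
take (4,5); take (5,6); take (6,8); take (8,9).
Selected 4 broadcasts.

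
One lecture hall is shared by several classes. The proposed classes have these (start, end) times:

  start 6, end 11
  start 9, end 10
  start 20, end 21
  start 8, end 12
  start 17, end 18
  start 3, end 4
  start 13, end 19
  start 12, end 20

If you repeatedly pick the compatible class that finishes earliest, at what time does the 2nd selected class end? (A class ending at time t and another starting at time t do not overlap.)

Greedy by earliest finish: after sorting by end time, pick each interval compatible with the last pick.
Sorted by end: (3,4)  (9,10)  (6,11)  (8,12)  (17,18)  (13,19)  (12,20)  (20,21)
take (3,4); take (9,10); skip (6,11); skip (8,12); take (17,18); skip (13,19); take (20,21).
Selected: (3,4) (9,10) (17,18) (20,21)

10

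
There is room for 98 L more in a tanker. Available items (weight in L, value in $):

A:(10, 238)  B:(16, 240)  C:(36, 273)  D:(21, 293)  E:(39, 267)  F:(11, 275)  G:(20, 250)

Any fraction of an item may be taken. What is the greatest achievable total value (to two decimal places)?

Order: F (275/11=25.00) > A (238/10=23.80) > B (240/16=15.00) > D (293/21=13.95) > G (250/20=12.50) > C (273/36=7.58) > E (267/39=6.85)
Fill: take F (11 @ 275) → take A (10 @ 238) → take B (16 @ 240) → take D (21 @ 293) → take G (20 @ 250) → take 20/36 of C → 151.67; 98/98 used.
Total value = 1447.67

1447.67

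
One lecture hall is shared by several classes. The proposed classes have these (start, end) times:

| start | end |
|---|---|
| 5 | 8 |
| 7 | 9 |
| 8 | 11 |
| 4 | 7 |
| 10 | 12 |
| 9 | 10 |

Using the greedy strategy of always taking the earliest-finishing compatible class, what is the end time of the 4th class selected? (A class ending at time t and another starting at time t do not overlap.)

Order by finish time; keep every interval that doesn't clash with the previous kept one.
Sorted by end: (4,7)  (5,8)  (7,9)  (9,10)  (8,11)  (10,12)
take (4,7); skip (5,8); take (7,9); take (9,10); take (10,12).
Selected: (4,7) (7,9) (9,10) (10,12)

12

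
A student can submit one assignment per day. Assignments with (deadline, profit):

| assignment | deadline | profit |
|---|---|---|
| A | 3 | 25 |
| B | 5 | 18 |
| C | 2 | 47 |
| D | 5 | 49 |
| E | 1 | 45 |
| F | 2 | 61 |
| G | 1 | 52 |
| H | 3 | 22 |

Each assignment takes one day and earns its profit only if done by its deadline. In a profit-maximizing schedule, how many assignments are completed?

Profit order: F=61 G=52 D=49 C=47 E=45 A=25 H=22 B=18
Assign: F→slot 2, G→slot 1, D→slot 5, C skipped, E skipped, A→slot 3, H skipped, B→slot 4.
Slots: [1:G] [2:F] [3:A] [4:B] [5:D]
5 of 8 scheduled.

5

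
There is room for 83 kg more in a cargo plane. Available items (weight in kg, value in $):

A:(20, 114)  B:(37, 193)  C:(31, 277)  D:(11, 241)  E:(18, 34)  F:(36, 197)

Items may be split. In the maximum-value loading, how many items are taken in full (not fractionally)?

Ratios (sorted): D 21.91, C 8.94, A 5.70, F 5.47, B 5.22, E 1.89
take D (11 @ 241); take C (31 @ 277); take A (20 @ 114); take 21/36 of F → 114.92. Capacity used 83/83.
3 item(s) taken whole; one partial (take 21/36 of F).

3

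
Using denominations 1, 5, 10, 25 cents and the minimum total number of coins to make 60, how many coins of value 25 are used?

2

60 = 2×25 + 1×10
Count of 25: 2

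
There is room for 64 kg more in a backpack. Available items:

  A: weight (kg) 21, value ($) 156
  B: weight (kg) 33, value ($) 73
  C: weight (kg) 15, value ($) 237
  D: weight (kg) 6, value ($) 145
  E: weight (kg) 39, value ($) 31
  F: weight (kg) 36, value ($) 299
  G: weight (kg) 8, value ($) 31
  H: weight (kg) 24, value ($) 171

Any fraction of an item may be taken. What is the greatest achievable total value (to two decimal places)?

733.00

Order: D (145/6=24.17) > C (237/15=15.80) > F (299/36=8.31) > A (156/21=7.43) > H (171/24=7.12) > G (31/8=3.88) > B (73/33=2.21) > E (31/39=0.79)
Fill: take D (6 @ 145) → take C (15 @ 237) → take F (36 @ 299) → take 7/21 of A → 52.00; 64/64 used.
Total value = 733.00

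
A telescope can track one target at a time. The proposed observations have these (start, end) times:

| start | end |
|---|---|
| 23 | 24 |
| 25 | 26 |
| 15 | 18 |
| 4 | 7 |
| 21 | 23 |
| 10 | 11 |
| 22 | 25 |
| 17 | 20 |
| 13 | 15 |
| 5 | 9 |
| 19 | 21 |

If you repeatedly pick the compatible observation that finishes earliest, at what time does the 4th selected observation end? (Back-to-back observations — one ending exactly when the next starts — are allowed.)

By end time: (4,7), (5,9), (10,11), (13,15), (15,18), (17,20), (19,21), (21,23), (23,24), (22,25), (25,26).
Pick (4,7); next start ≥ 7 → (10,11); next start ≥ 11 → (13,15); next start ≥ 15 → (15,18); next start ≥ 18 → (19,21); next start ≥ 21 → (21,23); next start ≥ 23 → (23,24); next start ≥ 24 → (25,26).
Selected: (4,7) (10,11) (13,15) (15,18) (19,21) (21,23) (23,24) (25,26)

18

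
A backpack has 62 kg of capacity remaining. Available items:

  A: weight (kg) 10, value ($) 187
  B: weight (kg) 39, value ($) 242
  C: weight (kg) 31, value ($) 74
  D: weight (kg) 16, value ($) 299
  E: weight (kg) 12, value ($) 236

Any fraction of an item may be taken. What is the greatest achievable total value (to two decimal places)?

Order: E (236/12=19.67) > A (187/10=18.70) > D (299/16=18.69) > B (242/39=6.21) > C (74/31=2.39)
Fill: take E (12 @ 236) → take A (10 @ 187) → take D (16 @ 299) → take 24/39 of B → 148.92; 62/62 used.
Total value = 870.92

870.92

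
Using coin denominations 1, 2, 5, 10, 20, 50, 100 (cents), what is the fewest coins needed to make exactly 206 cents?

206 − 2×100→6 − 1×5→1 − 1×1→0
Total coins = 2 + 1 + 1 = 4

4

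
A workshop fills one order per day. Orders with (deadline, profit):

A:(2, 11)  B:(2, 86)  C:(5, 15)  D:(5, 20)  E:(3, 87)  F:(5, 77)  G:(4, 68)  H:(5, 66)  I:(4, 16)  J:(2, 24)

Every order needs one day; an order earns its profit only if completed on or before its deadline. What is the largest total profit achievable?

By profit: E(d3,87), B(d2,86), F(d5,77), G(d4,68), H(d5,66), J(d2,24), D(d5,20), I(d4,16), C(d5,15), A(d2,11)
E→slot 3; B→slot 2; F→slot 5; G→slot 4; H→slot 1; J skipped; D skipped; I skipped; C skipped; A skipped.
Profit = 66 + 86 + 87 + 68 + 77 = 384

384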